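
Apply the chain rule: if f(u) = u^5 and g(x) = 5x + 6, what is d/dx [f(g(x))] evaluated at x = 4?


Using the chain rule: (f(g(x)))' = f'(g(x)) * g'(x)
First, find g(4):
g(4) = 5 * 4 + 6 = 26
Next, f'(u) = 5u^4
And g'(x) = 5
So f'(g(4)) * g'(4)
= 5 * 26^4 * 5
= 5 * 456976 * 5
= 11424400

11424400


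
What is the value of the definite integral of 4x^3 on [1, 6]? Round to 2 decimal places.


Find the antiderivative of 4x^3:
F(x) = 4/4 * x^4
Apply the Fundamental Theorem of Calculus:
F(6) - F(1)
= 4/4 * 6^4 - 4/4 * 1^4
= 4/4 * (1296 - 1)
= 4/4 * 1295
= 1295 = 1295.00

1295.00


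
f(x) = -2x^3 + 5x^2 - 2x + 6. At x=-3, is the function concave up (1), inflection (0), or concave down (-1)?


Concavity is determined by the sign of f''(x).
f(x) = -2x^3 + 5x^2 - 2x + 6
f'(x) = -6x^2 + 10x - 2
f''(x) = -12x + 10
f''(-3) = -12 * (-3) + 10
= 36 + 10
= 46
Since f''(-3) > 0, the function is concave up (1)

1


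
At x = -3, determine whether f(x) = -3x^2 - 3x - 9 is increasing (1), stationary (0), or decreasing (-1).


Compute f'(x) to determine behavior:
f'(x) = -6x - 3
f'(-3) = -6 * (-3) - 3
= 18 - 3
= 15
Since f'(-3) > 0, the function is increasing (1)

1


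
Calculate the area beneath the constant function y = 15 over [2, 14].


The area under a constant function y = 15 is a rectangle.
Width = 14 - 2 = 12
Height = 15
Area = width * height
= 12 * 15
= 180

180


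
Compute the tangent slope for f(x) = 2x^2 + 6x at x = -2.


The slope of the tangent line equals f'(x) at the point.
f(x) = 2x^2 + 6x
f'(x) = 4x + 6
At x = -2:
f'(-2) = 4 * (-2) + 6
= -8 + 6
= -2

-2


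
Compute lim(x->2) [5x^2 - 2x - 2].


Since polynomials are continuous, we use direct substitution.
lim(x->2) of 5x^2 - 2x - 2
= 5 * 2^2 - 2 * 2 - 2
= 20 - 4 - 2
= 14

14


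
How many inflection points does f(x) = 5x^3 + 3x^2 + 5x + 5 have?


Inflection points occur where f''(x) = 0 and concavity changes.
f(x) = 5x^3 + 3x^2 + 5x + 5
f'(x) = 15x^2 + 6x + 5
f''(x) = 30x + 6
Set f''(x) = 0:
30x + 6 = 0
x = -6 / 30 = -1/5
Since f''(x) is linear (degree 1), it changes sign at this point.
Therefore there is exactly 1 inflection point.

1


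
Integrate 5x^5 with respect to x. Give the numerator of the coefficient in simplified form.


Apply the power rule for integration:
integral of ax^n dx = a/(n+1) * x^(n+1) + C
integral of 5x^5 dx
= 5/6 * x^6 + C
The coefficient in lowest terms is 5/6, and its numerator is 5

5


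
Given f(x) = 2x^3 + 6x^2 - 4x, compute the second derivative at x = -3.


First derivative:
f'(x) = 6x^2 + 12x - 4
Second derivative:
f''(x) = 12x + 12
Substitute x = -3:
f''(-3) = 12 * (-3) + 12
= -36 + 12
= -24

-24


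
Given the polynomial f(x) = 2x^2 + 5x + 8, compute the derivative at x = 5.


Differentiate term by term using power and sum rules:
f(x) = 2x^2 + 5x + 8
f'(x) = 4x + 5
Substitute x = 5:
f'(5) = 4 * 5 + 5
= 20 + 5
= 25

25


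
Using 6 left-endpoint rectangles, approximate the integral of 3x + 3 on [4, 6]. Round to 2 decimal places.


Left Riemann sum uses left endpoints of each subinterval.
Interval: [4, 6], n = 6
dx = (6 - 4) / 6 = 1/3
Left endpoints: [4, 13/3, 14/3, 5, 16/3, 17/3]
f values: [15, 16, 17, 18, 19, 20]
Sum = dx * (sum of f values)
= 1/3 * 105
= 35 = 35.00

35.00


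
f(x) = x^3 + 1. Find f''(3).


First derivative:
f'(x) = 3x^2
Second derivative:
f''(x) = 6x
Substitute x = 3:
f''(3) = 6 * 3 + 0
= 18 + 0
= 18

18


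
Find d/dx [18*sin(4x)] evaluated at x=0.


Apply the chain rule to differentiate 18*sin(4x):
d/dx [18*sin(4x)]
= 18 * cos(4x) * d/dx(4x)
= 18 * 4 * cos(4x)
= 72 * cos(4x)
Evaluate at x = 0:
= 72 * cos(0)
= 72 * 1
= 72

72


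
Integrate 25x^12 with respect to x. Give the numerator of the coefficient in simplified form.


Apply the power rule for integration:
integral of ax^n dx = a/(n+1) * x^(n+1) + C
integral of 25x^12 dx
= 25/13 * x^13 + C
The coefficient in lowest terms is 25/13, and its numerator is 25

25


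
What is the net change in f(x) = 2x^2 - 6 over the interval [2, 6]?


Net change = f(b) - f(a)
f(x) = 2x^2 - 6
Compute f(6):
f(6) = 2 * 6^2 + 0 * 6 - 6
= 72 + 0 - 6
= 66
Compute f(2):
f(2) = 2 * 2^2 + 0 * 2 - 6
= 8 + 0 - 6
= 2
Net change = 66 - 2 = 64

64


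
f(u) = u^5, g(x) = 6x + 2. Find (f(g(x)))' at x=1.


Using the chain rule: (f(g(x)))' = f'(g(x)) * g'(x)
First, find g(1):
g(1) = 6 * 1 + 2 = 8
Next, f'(u) = 5u^4
And g'(x) = 6
So f'(g(1)) * g'(1)
= 5 * 8^4 * 6
= 5 * 4096 * 6
= 122880

122880


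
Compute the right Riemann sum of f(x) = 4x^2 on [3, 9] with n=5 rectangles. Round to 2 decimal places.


Right Riemann sum uses right endpoints of each subinterval.
Interval: [3, 9], n = 5
dx = (9 - 3) / 5 = 6/5
Right endpoints: [21/5, 27/5, 33/5, 39/5, 9]
f values: [1764/25, 2916/25, 4356/25, 6084/25, 324]
Sum = dx * (sum of f values)
= 6/5 * 4644/5
= 27864/25 = 1114.56

1114.56


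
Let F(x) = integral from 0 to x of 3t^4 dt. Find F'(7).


By the Fundamental Theorem of Calculus (Part 1):
If F(x) = integral from 0 to x of f(t) dt, then F'(x) = f(x)
Here f(t) = 3t^4
So F'(x) = 3x^4
Evaluate at x = 7:
F'(7) = 3 * 7^4
= 3 * 2401
= 7203

7203


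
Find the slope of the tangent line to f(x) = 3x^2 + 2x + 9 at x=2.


The slope of the tangent line equals f'(x) at the point.
f(x) = 3x^2 + 2x + 9
f'(x) = 6x + 2
At x = 2:
f'(2) = 6 * 2 + 2
= 12 + 2
= 14

14


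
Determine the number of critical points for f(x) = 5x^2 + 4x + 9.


Find where f'(x) = 0:
f'(x) = 10x + 4
Set f'(x) = 0:
10x + 4 = 0
x = -4 / 10 = -2/5
This is a linear equation in x, so there is exactly one solution.
Number of critical points: 1

1


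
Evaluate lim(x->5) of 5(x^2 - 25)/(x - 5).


Direct substitution gives 0/0, so we factor the numerator.
Factor: 5(x^2 - 25) = 5 * (x - 5)(x + 5)
Cancel the common factor (x - 5):
5(x^2 - 25)/(x - 5) = 5 * (x + 5)
Now substitute x = 5:
= 5 * (5 + 5) = 50

50


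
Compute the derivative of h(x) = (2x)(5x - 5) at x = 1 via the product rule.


Let u(x) = 2x and v(x) = 5x - 5
u'(x) = 2
v'(x) = 5
Product rule: h'(x) = u'(x)*v(x) + u(x)*v'(x)
= 2 * (5x - 5) + (2x) * 5
At x = 1:
u(1) = 2 * 1 + 0 = 2
v(1) = 5 * 1 - 5 = 0
h'(1) = 2 * 0 + 2 * 5
= 0 + 10
= 10

10


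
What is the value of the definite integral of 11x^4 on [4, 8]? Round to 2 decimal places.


Find the antiderivative of 11x^4:
F(x) = 11/5 * x^5
Apply the Fundamental Theorem of Calculus:
F(8) - F(4)
= 11/5 * 8^5 - 11/5 * 4^5
= 11/5 * (32768 - 1024)
= 11/5 * 31744
= 349184/5 = 69836.80

69836.80


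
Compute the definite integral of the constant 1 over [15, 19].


The integral of a constant k over [a, b] equals k * (b - a).
integral from 15 to 19 of 1 dx
= 1 * (19 - 15)
= 1 * 4
= 4

4


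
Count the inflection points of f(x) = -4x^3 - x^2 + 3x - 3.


Inflection points occur where f''(x) = 0 and concavity changes.
f(x) = -4x^3 - x^2 + 3x - 3
f'(x) = -12x^2 - 2x + 3
f''(x) = -24x - 2
Set f''(x) = 0:
-24x - 2 = 0
x = 2 / (-24) = -1/12
Since f''(x) is linear (degree 1), it changes sign at this point.
Therefore there is exactly 1 inflection point.

1


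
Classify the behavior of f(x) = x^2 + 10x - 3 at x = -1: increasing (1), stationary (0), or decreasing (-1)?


Compute f'(x) to determine behavior:
f'(x) = 2x + 10
f'(-1) = 2 * (-1) + 10
= -2 + 10
= 8
Since f'(-1) > 0, the function is increasing (1)

1


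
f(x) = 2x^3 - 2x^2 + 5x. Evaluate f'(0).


Differentiate f(x) = 2x^3 - 2x^2 + 5x term by term:
f'(x) = 6x^2 - 4x + 5
Substitute x = 0:
f'(0) = 6 * 0^2 - 4 * 0 + 5
= 0 + 0 + 5
= 5

5


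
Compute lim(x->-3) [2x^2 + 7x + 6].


Since polynomials are continuous, we use direct substitution.
lim(x->-3) of 2x^2 + 7x + 6
= 2 * (-3)^2 + 7 * (-3) + 6
= 18 - 21 + 6
= 3

3


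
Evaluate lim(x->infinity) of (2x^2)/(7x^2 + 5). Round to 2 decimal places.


For limits at infinity with equal-degree polynomials,
we compare leading coefficients.
Numerator leading term: 2x^2
Denominator leading term: 7x^2
Divide both by x^2:
lim = (2) / (7 + 5/x^2)
As x -> infinity, the 1/x and 1/x^2 terms vanish:
= 2/7 ≈ 0.29

0.29


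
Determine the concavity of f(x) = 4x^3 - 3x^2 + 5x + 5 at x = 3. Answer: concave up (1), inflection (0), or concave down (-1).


Concavity is determined by the sign of f''(x).
f(x) = 4x^3 - 3x^2 + 5x + 5
f'(x) = 12x^2 - 6x + 5
f''(x) = 24x - 6
f''(3) = 24 * 3 - 6
= 72 - 6
= 66
Since f''(3) > 0, the function is concave up (1)

1


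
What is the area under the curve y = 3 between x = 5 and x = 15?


The area under a constant function y = 3 is a rectangle.
Width = 15 - 5 = 10
Height = 3
Area = width * height
= 10 * 3
= 30

30


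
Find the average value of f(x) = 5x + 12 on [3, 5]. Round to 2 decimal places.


Average value = 1/(b-a) * integral from a to b of f(x) dx
First compute the integral of 5x + 12:
F(x) = (5/2)x^2 + 12x
F(5) = 5/2 * 25 + 12 * 5 = 245/2
F(3) = 5/2 * 9 + 12 * 3 = 117/2
Integral = 245/2 - 117/2 = 64
Average = 64 / (5 - 3) = 64 / 2
= 32 = 32.00

32.00


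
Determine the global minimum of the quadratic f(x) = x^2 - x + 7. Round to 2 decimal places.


For a quadratic f(x) = ax^2 + bx + c with a > 0, the minimum is at the vertex.
Vertex x-coordinate: x = -b/(2a)
x = -(-1) / (2 * 1)
x = 1/2
Substitute back to find the minimum value:
f(1/2) = 1 * (1/2)^2 - 1 * (1/2) + 7
= 1/4 - 1/2 + 7
= 27/4 = 6.75

6.75


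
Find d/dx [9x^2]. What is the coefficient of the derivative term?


We apply the power rule: d/dx [ax^n] = a*n * x^(n-1)
d/dx [9x^2]
= 9 * 2 * x^(2-1)
= 18x
The coefficient is 18

18


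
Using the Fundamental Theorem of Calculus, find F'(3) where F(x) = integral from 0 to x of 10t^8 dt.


By the Fundamental Theorem of Calculus (Part 1):
If F(x) = integral from 0 to x of f(t) dt, then F'(x) = f(x)
Here f(t) = 10t^8
So F'(x) = 10x^8
Evaluate at x = 3:
F'(3) = 10 * 3^8
= 10 * 6561
= 65610

65610


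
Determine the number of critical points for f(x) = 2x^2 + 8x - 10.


Find where f'(x) = 0:
f'(x) = 4x + 8
Set f'(x) = 0:
4x + 8 = 0
x = -8 / 4 = -2
This is a linear equation in x, so there is exactly one solution.
Number of critical points: 1

1


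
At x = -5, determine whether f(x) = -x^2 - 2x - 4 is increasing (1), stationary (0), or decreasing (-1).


Compute f'(x) to determine behavior:
f'(x) = -2x - 2
f'(-5) = -2 * (-5) - 2
= 10 - 2
= 8
Since f'(-5) > 0, the function is increasing (1)

1


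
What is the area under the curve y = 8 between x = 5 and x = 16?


The area under a constant function y = 8 is a rectangle.
Width = 16 - 5 = 11
Height = 8
Area = width * height
= 11 * 8
= 88

88


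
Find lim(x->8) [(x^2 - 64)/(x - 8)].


Direct substitution gives 0/0, so we factor the numerator.
Factor: (x^2 - 64) = (x - 8)(x + 8)
Cancel the common factor (x - 8):
(x^2 - 64)/(x - 8) = (x + 8)
Now substitute x = 8:
= (8) - (-8) = 16

16


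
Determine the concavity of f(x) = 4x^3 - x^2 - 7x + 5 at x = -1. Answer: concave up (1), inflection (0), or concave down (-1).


Concavity is determined by the sign of f''(x).
f(x) = 4x^3 - x^2 - 7x + 5
f'(x) = 12x^2 - 2x - 7
f''(x) = 24x - 2
f''(-1) = 24 * (-1) - 2
= -24 - 2
= -26
Since f''(-1) < 0, the function is concave down (-1)

-1


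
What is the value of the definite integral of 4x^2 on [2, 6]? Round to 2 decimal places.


Find the antiderivative of 4x^2:
F(x) = 4/3 * x^3
Apply the Fundamental Theorem of Calculus:
F(6) - F(2)
= 4/3 * 6^3 - 4/3 * 2^3
= 4/3 * (216 - 8)
= 4/3 * 208
= 832/3 ≈ 277.33

277.33


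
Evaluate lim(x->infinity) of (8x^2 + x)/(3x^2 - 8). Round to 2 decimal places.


For limits at infinity with equal-degree polynomials,
we compare leading coefficients.
Numerator leading term: 8x^2
Denominator leading term: 3x^2
Divide both by x^2:
lim = (8 + 1/x) / (3 - 8/x^2)
As x -> infinity, the 1/x and 1/x^2 terms vanish:
= 8/3 ≈ 2.67

2.67


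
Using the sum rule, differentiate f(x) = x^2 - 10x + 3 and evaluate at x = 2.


Differentiate term by term using power and sum rules:
f(x) = x^2 - 10x + 3
f'(x) = 2x - 10
Substitute x = 2:
f'(2) = 2 * 2 - 10
= 4 - 10
= -6

-6


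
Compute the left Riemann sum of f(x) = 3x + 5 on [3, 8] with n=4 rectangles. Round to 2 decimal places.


Left Riemann sum uses left endpoints of each subinterval.
Interval: [3, 8], n = 4
dx = (8 - 3) / 4 = 5/4
Left endpoints: [3, 17/4, 11/2, 27/4]
f values: [14, 71/4, 43/2, 101/4]
Sum = dx * (sum of f values)
= 5/4 * 157/2
= 785/8 ≈ 98.13

98.13


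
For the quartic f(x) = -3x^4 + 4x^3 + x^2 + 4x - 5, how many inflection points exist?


Inflection points occur where f''(x) = 0 and concavity changes.
f(x) = -3x^4 + 4x^3 + x^2 + 4x - 5
f'(x) = -12x^3 + 12x^2 + 2x + 4
f''(x) = -36x^2 + 24x + 2
This is a quadratic in x. Use the discriminant to count real roots.
Discriminant = (24)^2 - 4 * (-36) * 2
= 576 - (-288)
= 864
Since discriminant > 0, f''(x) = 0 has 2 distinct real solutions.
A quadratic with two distinct real roots changes sign at each root, so concavity changes at both.
Number of inflection points: 2

2


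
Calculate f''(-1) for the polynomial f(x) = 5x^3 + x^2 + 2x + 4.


First derivative:
f'(x) = 15x^2 + 2x + 2
Second derivative:
f''(x) = 30x + 2
Substitute x = -1:
f''(-1) = 30 * (-1) + 2
= -30 + 2
= -28

-28


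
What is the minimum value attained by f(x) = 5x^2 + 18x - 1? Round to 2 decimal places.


For a quadratic f(x) = ax^2 + bx + c with a > 0, the minimum is at the vertex.
Vertex x-coordinate: x = -b/(2a)
x = -(18) / (2 * 5)
x = -18/10 = -9/5
Substitute back to find the minimum value:
f(-9/5) = 5 * (-9/5)^2 + 18 * (-9/5) - 1
= 81/5 - 162/5 - 1
= -86/5 = -17.20

-17.20


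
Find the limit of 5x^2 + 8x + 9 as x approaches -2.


Since polynomials are continuous, we use direct substitution.
lim(x->-2) of 5x^2 + 8x + 9
= 5 * (-2)^2 + 8 * (-2) + 9
= 20 - 16 + 9
= 13

13


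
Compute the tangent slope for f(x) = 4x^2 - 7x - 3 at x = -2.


The slope of the tangent line equals f'(x) at the point.
f(x) = 4x^2 - 7x - 3
f'(x) = 8x - 7
At x = -2:
f'(-2) = 8 * (-2) - 7
= -16 - 7
= -23

-23


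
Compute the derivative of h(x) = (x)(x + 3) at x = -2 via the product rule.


Let u(x) = x and v(x) = x + 3
u'(x) = 1
v'(x) = 1
Product rule: h'(x) = u'(x)*v(x) + u(x)*v'(x)
= 1 * (x + 3) + (x) * 1
At x = -2:
u(-2) = 1 * (-2) + 0 = -2
v(-2) = 1 * (-2) + 3 = 1
h'(-2) = 1 * 1 + (-2) * 1
= 1 - 2
= -1

-1


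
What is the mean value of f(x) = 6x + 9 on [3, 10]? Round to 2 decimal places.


Average value = 1/(b-a) * integral from a to b of f(x) dx
First compute the integral of 6x + 9:
F(x) = 3x^2 + 9x
F(10) = 3 * 100 + 9 * 10 = 390
F(3) = 3 * 9 + 9 * 3 = 54
Integral = 390 - 54 = 336
Average = 336 / (10 - 3) = 336 / 7
= 48 = 48.00

48.00


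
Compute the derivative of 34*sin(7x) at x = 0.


Apply the chain rule to differentiate 34*sin(7x):
d/dx [34*sin(7x)]
= 34 * cos(7x) * d/dx(7x)
= 34 * 7 * cos(7x)
= 238 * cos(7x)
Evaluate at x = 0:
= 238 * cos(0)
= 238 * 1
= 238

238


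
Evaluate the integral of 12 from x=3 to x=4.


The integral of a constant k over [a, b] equals k * (b - a).
integral from 3 to 4 of 12 dx
= 12 * (4 - 3)
= 12 * 1
= 12

12


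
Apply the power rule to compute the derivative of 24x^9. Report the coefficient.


We apply the power rule: d/dx [ax^n] = a*n * x^(n-1)
d/dx [24x^9]
= 24 * 9 * x^(9-1)
= 216x^8
The coefficient is 216

216


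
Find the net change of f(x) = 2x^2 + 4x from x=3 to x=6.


Net change = f(b) - f(a)
f(x) = 2x^2 + 4x
Compute f(6):
f(6) = 2 * 6^2 + 4 * 6 + 0
= 72 + 24 + 0
= 96
Compute f(3):
f(3) = 2 * 3^2 + 4 * 3 + 0
= 18 + 12 + 0
= 30
Net change = 96 - 30 = 66

66


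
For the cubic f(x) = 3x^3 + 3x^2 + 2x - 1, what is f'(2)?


Differentiate f(x) = 3x^3 + 3x^2 + 2x - 1 term by term:
f'(x) = 9x^2 + 6x + 2
Substitute x = 2:
f'(2) = 9 * 2^2 + 6 * 2 + 2
= 36 + 12 + 2
= 50

50


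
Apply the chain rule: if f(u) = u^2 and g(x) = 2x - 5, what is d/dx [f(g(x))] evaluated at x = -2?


Using the chain rule: (f(g(x)))' = f'(g(x)) * g'(x)
First, find g(-2):
g(-2) = 2 * (-2) - 5 = -9
Next, f'(u) = 2u
And g'(x) = 2
So f'(g(-2)) * g'(-2)
= 2 * (-9) * 2
= -36

-36


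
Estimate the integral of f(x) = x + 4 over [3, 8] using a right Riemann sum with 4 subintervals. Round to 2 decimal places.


Right Riemann sum uses right endpoints of each subinterval.
Interval: [3, 8], n = 4
dx = (8 - 3) / 4 = 5/4
Right endpoints: [17/4, 11/2, 27/4, 8]
f values: [33/4, 19/2, 43/4, 12]
Sum = dx * (sum of f values)
= 5/4 * 81/2
= 405/8 ≈ 50.63

50.63


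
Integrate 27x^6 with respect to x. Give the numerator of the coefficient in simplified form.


Apply the power rule for integration:
integral of ax^n dx = a/(n+1) * x^(n+1) + C
integral of 27x^6 dx
= 27/7 * x^7 + C
The coefficient in lowest terms is 27/7, and its numerator is 27

27


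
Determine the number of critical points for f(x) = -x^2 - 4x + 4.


Find where f'(x) = 0:
f'(x) = -2x - 4
Set f'(x) = 0:
-2x - 4 = 0
x = 4 / (-2) = -2
This is a linear equation in x, so there is exactly one solution.
Number of critical points: 1

1


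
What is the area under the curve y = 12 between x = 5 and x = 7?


The area under a constant function y = 12 is a rectangle.
Width = 7 - 5 = 2
Height = 12
Area = width * height
= 2 * 12
= 24

24


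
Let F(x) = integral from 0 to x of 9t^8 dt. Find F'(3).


By the Fundamental Theorem of Calculus (Part 1):
If F(x) = integral from 0 to x of f(t) dt, then F'(x) = f(x)
Here f(t) = 9t^8
So F'(x) = 9x^8
Evaluate at x = 3:
F'(3) = 9 * 3^8
= 9 * 6561
= 59049

59049


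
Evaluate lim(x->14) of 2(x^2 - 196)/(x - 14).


Direct substitution gives 0/0, so we factor the numerator.
Factor: 2(x^2 - 196) = 2 * (x - 14)(x + 14)
Cancel the common factor (x - 14):
2(x^2 - 196)/(x - 14) = 2 * (x + 14)
Now substitute x = 14:
= 2 * (14 + 14) = 56

56


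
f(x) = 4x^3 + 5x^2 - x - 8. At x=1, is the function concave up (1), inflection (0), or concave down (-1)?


Concavity is determined by the sign of f''(x).
f(x) = 4x^3 + 5x^2 - x - 8
f'(x) = 12x^2 + 10x - 1
f''(x) = 24x + 10
f''(1) = 24 * 1 + 10
= 24 + 10
= 34
Since f''(1) > 0, the function is concave up (1)

1


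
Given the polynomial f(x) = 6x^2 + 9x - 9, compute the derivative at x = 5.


Differentiate term by term using power and sum rules:
f(x) = 6x^2 + 9x - 9
f'(x) = 12x + 9
Substitute x = 5:
f'(5) = 12 * 5 + 9
= 60 + 9
= 69

69


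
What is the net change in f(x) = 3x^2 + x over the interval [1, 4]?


Net change = f(b) - f(a)
f(x) = 3x^2 + x
Compute f(4):
f(4) = 3 * 4^2 + 1 * 4 + 0
= 48 + 4 + 0
= 52
Compute f(1):
f(1) = 3 * 1^2 + 1 * 1 + 0
= 3 + 1 + 0
= 4
Net change = 52 - 4 = 48

48


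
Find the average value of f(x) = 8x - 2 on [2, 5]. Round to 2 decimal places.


Average value = 1/(b-a) * integral from a to b of f(x) dx
First compute the integral of 8x - 2:
F(x) = 4x^2 - 2x
F(5) = 4 * 25 - 2 * 5 = 90
F(2) = 4 * 4 - 2 * 2 = 12
Integral = 90 - 12 = 78
Average = 78 / (5 - 2) = 78 / 3
= 26 = 26.00

26.00


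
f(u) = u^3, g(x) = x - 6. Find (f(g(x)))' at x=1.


Using the chain rule: (f(g(x)))' = f'(g(x)) * g'(x)
First, find g(1):
g(1) = 1 * 1 - 6 = -5
Next, f'(u) = 3u^2
And g'(x) = 1
So f'(g(1)) * g'(1)
= 3 * (-5)^2 * 1
= 3 * 25 * 1
= 75

75


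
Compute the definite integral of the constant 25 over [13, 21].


The integral of a constant k over [a, b] equals k * (b - a).
integral from 13 to 21 of 25 dx
= 25 * (21 - 13)
= 25 * 8
= 200

200


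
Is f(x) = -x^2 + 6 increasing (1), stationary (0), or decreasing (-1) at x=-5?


Compute f'(x) to determine behavior:
f'(x) = -2x
f'(-5) = -2 * (-5) + 0
= 10 + 0
= 10
Since f'(-5) > 0, the function is increasing (1)

1


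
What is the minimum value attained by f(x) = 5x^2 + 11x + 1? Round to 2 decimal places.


For a quadratic f(x) = ax^2 + bx + c with a > 0, the minimum is at the vertex.
Vertex x-coordinate: x = -b/(2a)
x = -(11) / (2 * 5)
x = -11/10
Substitute back to find the minimum value:
f(-11/10) = 5 * (-11/10)^2 + 11 * (-11/10) + 1
= 121/20 - 121/10 + 1
= -101/20 = -5.05

-5.05


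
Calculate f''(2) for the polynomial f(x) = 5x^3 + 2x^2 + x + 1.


First derivative:
f'(x) = 15x^2 + 4x + 1
Second derivative:
f''(x) = 30x + 4
Substitute x = 2:
f''(2) = 30 * 2 + 4
= 60 + 4
= 64

64


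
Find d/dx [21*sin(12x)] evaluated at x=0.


Apply the chain rule to differentiate 21*sin(12x):
d/dx [21*sin(12x)]
= 21 * cos(12x) * d/dx(12x)
= 21 * 12 * cos(12x)
= 252 * cos(12x)
Evaluate at x = 0:
= 252 * cos(0)
= 252 * 1
= 252

252


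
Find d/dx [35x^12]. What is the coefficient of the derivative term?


We apply the power rule: d/dx [ax^n] = a*n * x^(n-1)
d/dx [35x^12]
= 35 * 12 * x^(12-1)
= 420x^11
The coefficient is 420

420


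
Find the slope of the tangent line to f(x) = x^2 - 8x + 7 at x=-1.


The slope of the tangent line equals f'(x) at the point.
f(x) = x^2 - 8x + 7
f'(x) = 2x - 8
At x = -1:
f'(-1) = 2 * (-1) - 8
= -2 - 8
= -10

-10


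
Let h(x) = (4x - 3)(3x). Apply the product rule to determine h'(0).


Let u(x) = 4x - 3 and v(x) = 3x
u'(x) = 4
v'(x) = 3
Product rule: h'(x) = u'(x)*v(x) + u(x)*v'(x)
= 4 * (3x) + (4x - 3) * 3
At x = 0:
u(0) = 4 * 0 - 3 = -3
v(0) = 3 * 0 + 0 = 0
h'(0) = 4 * 0 + (-3) * 3
= 0 - 9
= -9

-9


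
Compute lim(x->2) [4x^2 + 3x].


Since polynomials are continuous, we use direct substitution.
lim(x->2) of 4x^2 + 3x
= 4 * 2^2 + 3 * 2 + 0
= 16 + 6 + 0
= 22

22


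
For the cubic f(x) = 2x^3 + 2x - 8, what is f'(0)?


Differentiate f(x) = 2x^3 + 2x - 8 term by term:
f'(x) = 6x^2 + 2
Substitute x = 0:
f'(0) = 6 * 0^2 + 0 * 0 + 2
= 0 + 0 + 2
= 2

2


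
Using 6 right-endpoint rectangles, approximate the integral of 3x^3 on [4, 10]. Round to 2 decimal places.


Right Riemann sum uses right endpoints of each subinterval.
Interval: [4, 10], n = 6
dx = (10 - 4) / 6 = 1
Right endpoints: [5, 6, 7, 8, 9, 10]
f values: [375, 648, 1029, 1536, 2187, 3000]
Sum = dx * (sum of f values)
= 1 * 8775
= 8775 = 8775.00

8775.00


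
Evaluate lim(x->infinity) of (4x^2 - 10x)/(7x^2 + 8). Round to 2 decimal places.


For limits at infinity with equal-degree polynomials,
we compare leading coefficients.
Numerator leading term: 4x^2
Denominator leading term: 7x^2
Divide both by x^2:
lim = (4 - 10/x) / (7 + 8/x^2)
As x -> infinity, the 1/x and 1/x^2 terms vanish:
= 4/7 ≈ 0.57

0.57


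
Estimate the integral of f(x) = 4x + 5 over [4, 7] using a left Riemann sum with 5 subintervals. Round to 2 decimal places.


Left Riemann sum uses left endpoints of each subinterval.
Interval: [4, 7], n = 5
dx = (7 - 4) / 5 = 3/5
Left endpoints: [4, 23/5, 26/5, 29/5, 32/5]
f values: [21, 117/5, 129/5, 141/5, 153/5]
Sum = dx * (sum of f values)
= 3/5 * 129
= 387/5 = 77.40

77.40


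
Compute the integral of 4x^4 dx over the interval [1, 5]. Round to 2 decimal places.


Find the antiderivative of 4x^4:
F(x) = 4/5 * x^5
Apply the Fundamental Theorem of Calculus:
F(5) - F(1)
= 4/5 * 5^5 - 4/5 * 1^5
= 4/5 * (3125 - 1)
= 4/5 * 3124
= 12496/5 = 2499.20

2499.20


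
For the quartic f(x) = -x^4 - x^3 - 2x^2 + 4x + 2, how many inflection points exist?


Inflection points occur where f''(x) = 0 and concavity changes.
f(x) = -x^4 - x^3 - 2x^2 + 4x + 2
f'(x) = -4x^3 - 3x^2 - 4x + 4
f''(x) = -12x^2 - 6x - 4
This is a quadratic in x. Use the discriminant to count real roots.
Discriminant = (-6)^2 - 4 * (-12) * (-4)
= 36 - 192
= -156
Since discriminant < 0, f''(x) = 0 has no real solutions.
Number of inflection points: 0

0


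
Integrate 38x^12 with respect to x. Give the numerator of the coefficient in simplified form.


Apply the power rule for integration:
integral of ax^n dx = a/(n+1) * x^(n+1) + C
integral of 38x^12 dx
= 38/13 * x^13 + C
The coefficient in lowest terms is 38/13, and its numerator is 38

38


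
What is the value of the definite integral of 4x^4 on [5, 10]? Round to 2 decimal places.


Find the antiderivative of 4x^4:
F(x) = 4/5 * x^5
Apply the Fundamental Theorem of Calculus:
F(10) - F(5)
= 4/5 * 10^5 - 4/5 * 5^5
= 4/5 * (100000 - 3125)
= 4/5 * 96875
= 77500 = 77500.00

77500.00


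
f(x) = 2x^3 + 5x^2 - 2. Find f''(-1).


First derivative:
f'(x) = 6x^2 + 10x
Second derivative:
f''(x) = 12x + 10
Substitute x = -1:
f''(-1) = 12 * (-1) + 10
= -12 + 10
= -2

-2


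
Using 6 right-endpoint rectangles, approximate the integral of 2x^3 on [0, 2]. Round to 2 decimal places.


Right Riemann sum uses right endpoints of each subinterval.
Interval: [0, 2], n = 6
dx = (2 - 0) / 6 = 1/3
Right endpoints: [1/3, 2/3, 1, 4/3, 5/3, 2]
f values: [2/27, 16/27, 2, 128/27, 250/27, 16]
Sum = dx * (sum of f values)
= 1/3 * 98/3
= 98/9 ≈ 10.89

10.89


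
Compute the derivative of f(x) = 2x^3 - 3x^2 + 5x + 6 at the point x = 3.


Differentiate f(x) = 2x^3 - 3x^2 + 5x + 6 term by term:
f'(x) = 6x^2 - 6x + 5
Substitute x = 3:
f'(3) = 6 * 3^2 - 6 * 3 + 5
= 54 - 18 + 5
= 41

41


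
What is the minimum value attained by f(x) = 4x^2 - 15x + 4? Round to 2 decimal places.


For a quadratic f(x) = ax^2 + bx + c with a > 0, the minimum is at the vertex.
Vertex x-coordinate: x = -b/(2a)
x = -(-15) / (2 * 4)
x = 15/8
Substitute back to find the minimum value:
f(15/8) = 4 * (15/8)^2 - 15 * (15/8) + 4
= 225/16 - 225/8 + 4
= -161/16 ≈ -10.06

-10.06


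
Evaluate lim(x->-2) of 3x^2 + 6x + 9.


Since polynomials are continuous, we use direct substitution.
lim(x->-2) of 3x^2 + 6x + 9
= 3 * (-2)^2 + 6 * (-2) + 9
= 12 - 12 + 9
= 9

9


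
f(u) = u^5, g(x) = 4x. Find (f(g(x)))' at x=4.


Using the chain rule: (f(g(x)))' = f'(g(x)) * g'(x)
First, find g(4):
g(4) = 4 * 4 + 0 = 16
Next, f'(u) = 5u^4
And g'(x) = 4
So f'(g(4)) * g'(4)
= 5 * 16^4 * 4
= 5 * 65536 * 4
= 1310720

1310720


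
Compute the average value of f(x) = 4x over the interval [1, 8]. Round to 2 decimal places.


Average value = 1/(b-a) * integral from a to b of f(x) dx
First compute the integral of 4x:
F(x) = 2x^2
F(8) = 2 * 64 + 0 * 8 = 128
F(1) = 2 * 1 + 0 * 1 = 2
Integral = 128 - 2 = 126
Average = 126 / (8 - 1) = 126 / 7
= 18 = 18.00

18.00


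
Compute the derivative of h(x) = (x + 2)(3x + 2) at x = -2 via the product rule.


Let u(x) = x + 2 and v(x) = 3x + 2
u'(x) = 1
v'(x) = 3
Product rule: h'(x) = u'(x)*v(x) + u(x)*v'(x)
= 1 * (3x + 2) + (x + 2) * 3
At x = -2:
u(-2) = 1 * (-2) + 2 = 0
v(-2) = 3 * (-2) + 2 = -4
h'(-2) = 1 * (-4) + 0 * 3
= -4 + 0
= -4

-4


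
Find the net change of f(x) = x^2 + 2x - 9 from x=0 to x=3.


Net change = f(b) - f(a)
f(x) = x^2 + 2x - 9
Compute f(3):
f(3) = 1 * 3^2 + 2 * 3 - 9
= 9 + 6 - 9
= 6
Compute f(0):
f(0) = 1 * 0^2 + 2 * 0 - 9
= 0 + 0 - 9
= -9
Net change = 6 - (-9) = 15

15


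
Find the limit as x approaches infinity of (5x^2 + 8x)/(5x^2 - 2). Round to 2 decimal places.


For limits at infinity with equal-degree polynomials,
we compare leading coefficients.
Numerator leading term: 5x^2
Denominator leading term: 5x^2
Divide both by x^2:
lim = (5 + 8/x) / (5 - 2/x^2)
As x -> infinity, the 1/x and 1/x^2 terms vanish:
= 5/5 = 1 = 1.00

1.00


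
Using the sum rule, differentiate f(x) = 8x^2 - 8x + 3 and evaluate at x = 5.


Differentiate term by term using power and sum rules:
f(x) = 8x^2 - 8x + 3
f'(x) = 16x - 8
Substitute x = 5:
f'(5) = 16 * 5 - 8
= 80 - 8
= 72

72


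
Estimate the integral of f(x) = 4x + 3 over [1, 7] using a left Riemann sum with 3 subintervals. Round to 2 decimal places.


Left Riemann sum uses left endpoints of each subinterval.
Interval: [1, 7], n = 3
dx = (7 - 1) / 3 = 2
Left endpoints: [1, 3, 5]
f values: [7, 15, 23]
Sum = dx * (sum of f values)
= 2 * 45
= 90 = 90.00

90.00


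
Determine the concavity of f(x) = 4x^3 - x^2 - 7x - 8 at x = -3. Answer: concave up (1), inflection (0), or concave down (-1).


Concavity is determined by the sign of f''(x).
f(x) = 4x^3 - x^2 - 7x - 8
f'(x) = 12x^2 - 2x - 7
f''(x) = 24x - 2
f''(-3) = 24 * (-3) - 2
= -72 - 2
= -74
Since f''(-3) < 0, the function is concave down (-1)

-1


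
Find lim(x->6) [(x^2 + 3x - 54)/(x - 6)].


Direct substitution gives 0/0, so we factor the numerator.
Factor: (x^2 + 3x - 54) = (x - 6)(x + 9)
Cancel the common factor (x - 6):
(x^2 + 3x - 54)/(x - 6) = (x + 9)
Now substitute x = 6:
= (6) - (-9) = 15

15


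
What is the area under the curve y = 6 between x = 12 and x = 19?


The area under a constant function y = 6 is a rectangle.
Width = 19 - 12 = 7
Height = 6
Area = width * height
= 7 * 6
= 42

42


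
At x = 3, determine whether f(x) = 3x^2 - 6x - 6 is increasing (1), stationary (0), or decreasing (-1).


Compute f'(x) to determine behavior:
f'(x) = 6x - 6
f'(3) = 6 * 3 - 6
= 18 - 6
= 12
Since f'(3) > 0, the function is increasing (1)

1


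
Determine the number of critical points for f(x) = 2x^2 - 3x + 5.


Find where f'(x) = 0:
f'(x) = 4x - 3
Set f'(x) = 0:
4x - 3 = 0
x = 3 / 4 = 3/4
This is a linear equation in x, so there is exactly one solution.
Number of critical points: 1

1


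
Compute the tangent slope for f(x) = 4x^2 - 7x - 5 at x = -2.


The slope of the tangent line equals f'(x) at the point.
f(x) = 4x^2 - 7x - 5
f'(x) = 8x - 7
At x = -2:
f'(-2) = 8 * (-2) - 7
= -16 - 7
= -23

-23


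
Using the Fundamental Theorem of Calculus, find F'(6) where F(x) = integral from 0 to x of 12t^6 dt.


By the Fundamental Theorem of Calculus (Part 1):
If F(x) = integral from 0 to x of f(t) dt, then F'(x) = f(x)
Here f(t) = 12t^6
So F'(x) = 12x^6
Evaluate at x = 6:
F'(6) = 12 * 6^6
= 12 * 46656
= 559872

559872


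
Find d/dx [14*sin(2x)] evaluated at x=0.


Apply the chain rule to differentiate 14*sin(2x):
d/dx [14*sin(2x)]
= 14 * cos(2x) * d/dx(2x)
= 14 * 2 * cos(2x)
= 28 * cos(2x)
Evaluate at x = 0:
= 28 * cos(0)
= 28 * 1
= 28

28


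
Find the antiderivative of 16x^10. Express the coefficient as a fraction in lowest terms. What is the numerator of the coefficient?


Apply the power rule for integration:
integral of ax^n dx = a/(n+1) * x^(n+1) + C
integral of 16x^10 dx
= 16/11 * x^11 + C
The coefficient in lowest terms is 16/11, and its numerator is 16

16


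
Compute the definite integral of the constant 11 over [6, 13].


The integral of a constant k over [a, b] equals k * (b - a).
integral from 6 to 13 of 11 dx
= 11 * (13 - 6)
= 11 * 7
= 77

77


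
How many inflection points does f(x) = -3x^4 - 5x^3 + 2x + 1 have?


Inflection points occur where f''(x) = 0 and concavity changes.
f(x) = -3x^4 - 5x^3 + 2x + 1
f'(x) = -12x^3 - 15x^2 + 2
f''(x) = -36x^2 - 30x
This is a quadratic in x. Use the discriminant to count real roots.
Discriminant = (-30)^2 - 4 * (-36) * 0
= 900 - 0
= 900
Since discriminant > 0, f''(x) = 0 has 2 distinct real solutions.
A quadratic with two distinct real roots changes sign at each root, so concavity changes at both.
Number of inflection points: 2

2


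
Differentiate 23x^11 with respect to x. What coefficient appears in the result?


We apply the power rule: d/dx [ax^n] = a*n * x^(n-1)
d/dx [23x^11]
= 23 * 11 * x^(11-1)
= 253x^10
The coefficient is 253

253


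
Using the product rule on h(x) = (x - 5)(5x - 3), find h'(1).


Let u(x) = x - 5 and v(x) = 5x - 3
u'(x) = 1
v'(x) = 5
Product rule: h'(x) = u'(x)*v(x) + u(x)*v'(x)
= 1 * (5x - 3) + (x - 5) * 5
At x = 1:
u(1) = 1 * 1 - 5 = -4
v(1) = 5 * 1 - 3 = 2
h'(1) = 1 * 2 + (-4) * 5
= 2 - 20
= -18

-18


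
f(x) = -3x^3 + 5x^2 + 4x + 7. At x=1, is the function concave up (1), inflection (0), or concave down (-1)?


Concavity is determined by the sign of f''(x).
f(x) = -3x^3 + 5x^2 + 4x + 7
f'(x) = -9x^2 + 10x + 4
f''(x) = -18x + 10
f''(1) = -18 * 1 + 10
= -18 + 10
= -8
Since f''(1) < 0, the function is concave down (-1)

-1


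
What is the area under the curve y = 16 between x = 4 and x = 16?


The area under a constant function y = 16 is a rectangle.
Width = 16 - 4 = 12
Height = 16
Area = width * height
= 12 * 16
= 192

192


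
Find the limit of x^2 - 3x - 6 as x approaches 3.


Since polynomials are continuous, we use direct substitution.
lim(x->3) of x^2 - 3x - 6
= 1 * 3^2 - 3 * 3 - 6
= 9 - 9 - 6
= -6

-6


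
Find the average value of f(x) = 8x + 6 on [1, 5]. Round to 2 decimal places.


Average value = 1/(b-a) * integral from a to b of f(x) dx
First compute the integral of 8x + 6:
F(x) = 4x^2 + 6x
F(5) = 4 * 25 + 6 * 5 = 130
F(1) = 4 * 1 + 6 * 1 = 10
Integral = 130 - 10 = 120
Average = 120 / (5 - 1) = 120 / 4
= 30 = 30.00

30.00


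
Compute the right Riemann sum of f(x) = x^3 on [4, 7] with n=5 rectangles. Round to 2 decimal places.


Right Riemann sum uses right endpoints of each subinterval.
Interval: [4, 7], n = 5
dx = (7 - 4) / 5 = 3/5
Right endpoints: [23/5, 26/5, 29/5, 32/5, 7]
f values: [12167/125, 17576/125, 24389/125, 32768/125, 343]
Sum = dx * (sum of f values)
= 3/5 * 5191/5
= 15573/25 = 622.92

622.92


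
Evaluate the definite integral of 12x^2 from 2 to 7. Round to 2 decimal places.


Find the antiderivative of 12x^2:
F(x) = 12/3 * x^3
Apply the Fundamental Theorem of Calculus:
F(7) - F(2)
= 12/3 * 7^3 - 12/3 * 2^3
= 12/3 * (343 - 8)
= 12/3 * 335
= 1340 = 1340.00

1340.00


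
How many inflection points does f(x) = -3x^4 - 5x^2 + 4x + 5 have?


Inflection points occur where f''(x) = 0 and concavity changes.
f(x) = -3x^4 - 5x^2 + 4x + 5
f'(x) = -12x^3 - 10x + 4
f''(x) = -36x^2 - 10
This is a quadratic in x. Use the discriminant to count real roots.
Discriminant = (0)^2 - 4 * (-36) * (-10)
= 0 - 1440
= -1440
Since discriminant < 0, f''(x) = 0 has no real solutions.
Number of inflection points: 0

0


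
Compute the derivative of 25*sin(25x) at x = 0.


Apply the chain rule to differentiate 25*sin(25x):
d/dx [25*sin(25x)]
= 25 * cos(25x) * d/dx(25x)
= 25 * 25 * cos(25x)
= 625 * cos(25x)
Evaluate at x = 0:
= 625 * cos(0)
= 625 * 1
= 625

625


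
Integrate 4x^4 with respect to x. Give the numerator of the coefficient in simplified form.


Apply the power rule for integration:
integral of ax^n dx = a/(n+1) * x^(n+1) + C
integral of 4x^4 dx
= 4/5 * x^5 + C
The coefficient in lowest terms is 4/5, and its numerator is 4

4


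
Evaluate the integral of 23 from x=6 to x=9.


The integral of a constant k over [a, b] equals k * (b - a).
integral from 6 to 9 of 23 dx
= 23 * (9 - 6)
= 23 * 3
= 69

69


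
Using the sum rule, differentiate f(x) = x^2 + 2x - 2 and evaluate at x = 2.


Differentiate term by term using power and sum rules:
f(x) = x^2 + 2x - 2
f'(x) = 2x + 2
Substitute x = 2:
f'(2) = 2 * 2 + 2
= 4 + 2
= 6

6


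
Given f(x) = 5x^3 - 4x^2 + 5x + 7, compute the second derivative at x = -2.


First derivative:
f'(x) = 15x^2 - 8x + 5
Second derivative:
f''(x) = 30x - 8
Substitute x = -2:
f''(-2) = 30 * (-2) - 8
= -60 - 8
= -68

-68


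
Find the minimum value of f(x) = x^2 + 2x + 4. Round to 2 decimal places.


For a quadratic f(x) = ax^2 + bx + c with a > 0, the minimum is at the vertex.
Vertex x-coordinate: x = -b/(2a)
x = -(2) / (2 * 1)
x = -2/2 = -1
Substitute back to find the minimum value:
f(-1) = 1 * (-1)^2 + 2 * (-1) + 4
= 1 - 2 + 4
= 3 = 3.00

3.00


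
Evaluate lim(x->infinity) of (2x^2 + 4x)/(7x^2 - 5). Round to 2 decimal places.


For limits at infinity with equal-degree polynomials,
we compare leading coefficients.
Numerator leading term: 2x^2
Denominator leading term: 7x^2
Divide both by x^2:
lim = (2 + 4/x) / (7 - 5/x^2)
As x -> infinity, the 1/x and 1/x^2 terms vanish:
= 2/7 ≈ 0.29

0.29


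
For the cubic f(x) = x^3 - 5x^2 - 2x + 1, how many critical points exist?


Find where f'(x) = 0:
f(x) = x^3 - 5x^2 - 2x + 1
f'(x) = 3x^2 - 10x - 2
This is a quadratic in x. Use the discriminant to count real roots.
Discriminant = (-10)^2 - 4 * 3 * (-2)
= 100 - (-24)
= 124
Since discriminant > 0, f'(x) = 0 has 2 real solutions.
Number of critical points: 2

2


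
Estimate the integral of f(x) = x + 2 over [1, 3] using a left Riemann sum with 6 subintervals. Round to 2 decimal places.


Left Riemann sum uses left endpoints of each subinterval.
Interval: [1, 3], n = 6
dx = (3 - 1) / 6 = 1/3
Left endpoints: [1, 4/3, 5/3, 2, 7/3, 8/3]
f values: [3, 10/3, 11/3, 4, 13/3, 14/3]
Sum = dx * (sum of f values)
= 1/3 * 23
= 23/3 ≈ 7.67

7.67


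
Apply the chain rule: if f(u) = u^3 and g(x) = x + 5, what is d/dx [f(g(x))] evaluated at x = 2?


Using the chain rule: (f(g(x)))' = f'(g(x)) * g'(x)
First, find g(2):
g(2) = 1 * 2 + 5 = 7
Next, f'(u) = 3u^2
And g'(x) = 1
So f'(g(2)) * g'(2)
= 3 * 7^2 * 1
= 3 * 49 * 1
= 147

147


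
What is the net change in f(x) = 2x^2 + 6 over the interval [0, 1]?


Net change = f(b) - f(a)
f(x) = 2x^2 + 6
Compute f(1):
f(1) = 2 * 1^2 + 0 * 1 + 6
= 2 + 0 + 6
= 8
Compute f(0):
f(0) = 2 * 0^2 + 0 * 0 + 6
= 0 + 0 + 6
= 6
Net change = 8 - 6 = 2

2


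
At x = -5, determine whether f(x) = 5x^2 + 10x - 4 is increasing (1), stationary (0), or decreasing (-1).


Compute f'(x) to determine behavior:
f'(x) = 10x + 10
f'(-5) = 10 * (-5) + 10
= -50 + 10
= -40
Since f'(-5) < 0, the function is decreasing (-1)

-1


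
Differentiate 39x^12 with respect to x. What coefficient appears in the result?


We apply the power rule: d/dx [ax^n] = a*n * x^(n-1)
d/dx [39x^12]
= 39 * 12 * x^(12-1)
= 468x^11
The coefficient is 468

468


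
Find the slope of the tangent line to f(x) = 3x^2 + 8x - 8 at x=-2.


The slope of the tangent line equals f'(x) at the point.
f(x) = 3x^2 + 8x - 8
f'(x) = 6x + 8
At x = -2:
f'(-2) = 6 * (-2) + 8
= -12 + 8
= -4

-4


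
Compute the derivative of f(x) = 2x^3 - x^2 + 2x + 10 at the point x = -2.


Differentiate f(x) = 2x^3 - x^2 + 2x + 10 term by term:
f'(x) = 6x^2 - 2x + 2
Substitute x = -2:
f'(-2) = 6 * (-2)^2 - 2 * (-2) + 2
= 24 + 4 + 2
= 30

30


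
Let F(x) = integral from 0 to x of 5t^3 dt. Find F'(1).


By the Fundamental Theorem of Calculus (Part 1):
If F(x) = integral from 0 to x of f(t) dt, then F'(x) = f(x)
Here f(t) = 5t^3
So F'(x) = 5x^3
Evaluate at x = 1:
F'(1) = 5 * 1^3
= 5 * 1
= 5

5


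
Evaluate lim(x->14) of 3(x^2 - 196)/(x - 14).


Direct substitution gives 0/0, so we factor the numerator.
Factor: 3(x^2 - 196) = 3 * (x - 14)(x + 14)
Cancel the common factor (x - 14):
3(x^2 - 196)/(x - 14) = 3 * (x + 14)
Now substitute x = 14:
= 3 * (14 + 14) = 84

84


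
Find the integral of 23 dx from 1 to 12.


The integral of a constant k over [a, b] equals k * (b - a).
integral from 1 to 12 of 23 dx
= 23 * (12 - 1)
= 23 * 11
= 253

253


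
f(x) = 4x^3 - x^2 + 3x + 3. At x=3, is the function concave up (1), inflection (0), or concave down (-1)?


Concavity is determined by the sign of f''(x).
f(x) = 4x^3 - x^2 + 3x + 3
f'(x) = 12x^2 - 2x + 3
f''(x) = 24x - 2
f''(3) = 24 * 3 - 2
= 72 - 2
= 70
Since f''(3) > 0, the function is concave up (1)

1


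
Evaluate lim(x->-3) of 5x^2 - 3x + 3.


Since polynomials are continuous, we use direct substitution.
lim(x->-3) of 5x^2 - 3x + 3
= 5 * (-3)^2 - 3 * (-3) + 3
= 45 + 9 + 3
= 57

57


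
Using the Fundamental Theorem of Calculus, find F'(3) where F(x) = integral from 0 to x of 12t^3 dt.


By the Fundamental Theorem of Calculus (Part 1):
If F(x) = integral from 0 to x of f(t) dt, then F'(x) = f(x)
Here f(t) = 12t^3
So F'(x) = 12x^3
Evaluate at x = 3:
F'(3) = 12 * 3^3
= 12 * 27
= 324

324


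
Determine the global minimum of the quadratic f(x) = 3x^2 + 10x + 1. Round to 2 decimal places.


For a quadratic f(x) = ax^2 + bx + c with a > 0, the minimum is at the vertex.
Vertex x-coordinate: x = -b/(2a)
x = -(10) / (2 * 3)
x = -10/6 = -5/3
Substitute back to find the minimum value:
f(-5/3) = 3 * (-5/3)^2 + 10 * (-5/3) + 1
= 25/3 - 50/3 + 1
= -22/3 ≈ -7.33

-7.33


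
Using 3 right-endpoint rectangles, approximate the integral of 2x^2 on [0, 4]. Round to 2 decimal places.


Right Riemann sum uses right endpoints of each subinterval.
Interval: [0, 4], n = 3
dx = (4 - 0) / 3 = 4/3
Right endpoints: [4/3, 8/3, 4]
f values: [32/9, 128/9, 32]
Sum = dx * (sum of f values)
= 4/3 * 448/9
= 1792/27 ≈ 66.37

66.37
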